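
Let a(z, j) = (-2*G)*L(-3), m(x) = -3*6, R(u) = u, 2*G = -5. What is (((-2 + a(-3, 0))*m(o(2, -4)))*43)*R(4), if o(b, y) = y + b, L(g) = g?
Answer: 52632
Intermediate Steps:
o(b, y) = b + y
G = -5/2 (G = (½)*(-5) = -5/2 ≈ -2.5000)
m(x) = -18
a(z, j) = -15 (a(z, j) = -2*(-5/2)*(-3) = 5*(-3) = -15)
(((-2 + a(-3, 0))*m(o(2, -4)))*43)*R(4) = (((-2 - 15)*(-18))*43)*4 = (-17*(-18)*43)*4 = (306*43)*4 = 13158*4 = 52632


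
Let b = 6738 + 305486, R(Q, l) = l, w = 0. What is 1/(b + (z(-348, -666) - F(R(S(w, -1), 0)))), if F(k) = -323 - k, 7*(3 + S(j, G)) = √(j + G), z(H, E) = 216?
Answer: 1/312763 ≈ 3.1973e-6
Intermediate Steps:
S(j, G) = -3 + √(G + j)/7 (S(j, G) = -3 + √(j + G)/7 = -3 + √(G + j)/7)
b = 312224
1/(b + (z(-348, -666) - F(R(S(w, -1), 0)))) = 1/(312224 + (216 - (-323 - 1*0))) = 1/(312224 + (216 - (-323 + 0))) = 1/(312224 + (216 - 1*(-323))) = 1/(312224 + (216 + 323)) = 1/(312224 + 539) = 1/312763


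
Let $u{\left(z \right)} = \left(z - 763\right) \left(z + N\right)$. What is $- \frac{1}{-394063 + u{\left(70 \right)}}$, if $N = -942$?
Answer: $- \frac{1}{210233} \approx -4.7566 \cdot 10^{-6}$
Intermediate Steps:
$u{\left(z \right)} = \left(-942 + z\right) \left(-763 + z\right)$ ($u{\left(z \right)} = \left(z - 763\right) \left(z - 942\right) = \left(-763 + z\right) \left(-942 + z\right) = \left(-942 + z\right) \left(-763 + z\right)$)
$- \frac{1}{-394063 + u{\left(70 \right)}} = - \frac{1}{-394063 + \left(718746 + 70^{2} - 119350\right)} = - \frac{1}{-394063 + \left(718746 + 4900 - 119350\right)} = - \frac{1}{-394063 + 604296} = - \frac{1}{210233}$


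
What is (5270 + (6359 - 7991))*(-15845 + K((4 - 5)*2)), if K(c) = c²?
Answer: -57629558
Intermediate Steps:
(5270 + (6359 - 7991))*(-15845 + K((4 - 5)*2)) = (5270 + (6359 - 7991))*(-15845 + ((4 - 5)*2)²) = (5270 - 1632)*(-15845 + (-1*2)²) = 3638*(-15845 + (-2)²) = 3638*(-15845 + 4) = 3638*(-15841) = -57629558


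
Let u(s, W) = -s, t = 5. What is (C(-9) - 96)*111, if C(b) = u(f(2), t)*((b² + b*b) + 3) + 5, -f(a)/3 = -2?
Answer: -119991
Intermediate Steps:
f(a) = 6 (f(a) = -3*(-2) = 6)
C(b) = -13 - 12*b² (C(b) = (-1*6)*((b² + b*b) + 3) + 5 = -6*((b² + b²) + 3) + 5 = -6*(2*b² + 3) + 5 = -6*(3 + 2*b²) + 5 = (-18 - 12*b²) + 5 = -13 - 12*b²)
(C(-9) - 96)*111 = ((-13 - 12*(-9)²) - 96)*111 = ((-13 - 12*81) - 96)*111 = ((-13 - 972) - 96)*111 = (-985 - 96)*111 = -1081*111 = -119991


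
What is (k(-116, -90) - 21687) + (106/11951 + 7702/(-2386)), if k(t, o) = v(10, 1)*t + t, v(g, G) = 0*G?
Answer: -310903106872/14257543 ≈ -21806.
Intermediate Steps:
v(g, G) = 0
k(t, o) = t (k(t, o) = 0*t + t = 0 + t = t)
(k(-116, -90) - 21687) + (106/11951 + 7702/(-2386)) = (-116 - 21687) + (106/11951 + 7702/(-2386)) = -21803 + (106*(1/11951) + 7702*(-1/2386)) = -21803 + (106/11951 - 3851/1193) = -21803 - 45896843/14257543 = -310903106872/14257543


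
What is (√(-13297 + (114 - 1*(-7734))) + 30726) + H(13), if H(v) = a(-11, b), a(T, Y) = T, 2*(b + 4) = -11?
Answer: 30715 + I*√5449 ≈ 30715.0 + 73.817*I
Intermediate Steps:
b = -19/2 (b = -4 + (½)*(-11) = -4 - 11/2 = -19/2 ≈ -9.5000)
H(v) = -11
(√(-13297 + (114 - 1*(-7734))) + 30726) + H(13) = (√(-13297 + (114 - 1*(-7734))) + 30726) - 11 = (√(-13297 + (114 + 7734)) + 30726) - 11 = (√(-13297 + 7848) + 30726) - 11 = (√(-5449) + 30726) - 11 = (I*√5449 + 30726) - 11 = (30726 + I*√5449) - 11 = 30715 + I*√5449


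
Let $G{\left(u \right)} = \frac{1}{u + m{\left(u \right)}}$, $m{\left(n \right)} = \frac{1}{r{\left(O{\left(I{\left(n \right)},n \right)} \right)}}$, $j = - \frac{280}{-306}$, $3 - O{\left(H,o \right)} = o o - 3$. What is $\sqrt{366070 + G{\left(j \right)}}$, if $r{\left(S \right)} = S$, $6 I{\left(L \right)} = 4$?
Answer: $\frac{2 \sqrt{38464590534507207631}}{20501137} \approx 605.04$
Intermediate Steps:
$I{\left(L \right)} = \frac{2}{3}$ ($I{\left(L \right)} = \frac{1}{6} \cdot 4 = \frac{2}{3}$)
$O{\left(H,o \right)} = 6 - o^{2}$ ($O{\left(H,o \right)} = 3 - \left(o o - 3\right) = 3 - \left(o^{2} - 3\right) = 3 - \left(-3 + o^{2}\right) = 6 - o^{2}$)
$j = \frac{140}{153}$ ($j = \left(-280\right) \left(- \frac{1}{306}\right) = \frac{140}{153} \approx 0.91503$)
$m{\left(n \right)} = \frac{1}{6 - n^{2}}$
$G{\left(u \right)} = \frac{1}{u - \frac{1}{-6 + u^{2}}}$
$\sqrt{366070 + G{\left(j \right)}} = \sqrt{366070 + \frac{-6 + \left(\frac{140}{153}\right)^{2}}{-1 + \frac{140 \left(-6 + \left(\frac{140}{153}\right)^{2}\right)}{153}}} = \sqrt{366070 + \frac{-6 + \frac{19600}{23409}}{-1 + \frac{140 \left(-6 + \frac{19600}{23409}\right)}{153}}} = \sqrt{366070 + \frac{1}{-1 + \frac{140}{153} \left(- \frac{120854}{23409}\right)} \left(- \frac{120854}{23409}\right)} = \sqrt{366070 + \frac{1}{-1 - \frac{16919560}{3581577}} \left(- \frac{120854}{23409}\right)} = \sqrt{366070 + \frac{1}{- \frac{20501137}{3581577}} \left(- \frac{120854}{23409}\right)} = \sqrt{366070 - - \frac{18490662}{20501137}} = \sqrt{366070 + \frac{18490662}{20501137}} = \sqrt{\frac{7504869712252}{20501137}} = \frac{2 \sqrt{38464590534507207631}}{20501137}$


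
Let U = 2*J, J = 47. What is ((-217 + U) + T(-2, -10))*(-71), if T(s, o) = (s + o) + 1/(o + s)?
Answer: 115091/12 ≈ 9590.9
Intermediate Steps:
T(s, o) = o + s + 1/(o + s) (T(s, o) = (o + s) + 1/(o + s) = o + s + 1/(o + s))
U = 94 (U = 2*47 = 94)
((-217 + U) + T(-2, -10))*(-71) = ((-217 + 94) + (1 + (-10)² + (-2)² + 2*(-10)*(-2))/(-10 - 2))*(-71) = (-123 + (1 + 100 + 4 + 40)/(-12))*(-71) = (-123 - 1/12*145)*(-71) = (-123 - 145/12)*(-71) = -1621/12*(-71) = 115091/12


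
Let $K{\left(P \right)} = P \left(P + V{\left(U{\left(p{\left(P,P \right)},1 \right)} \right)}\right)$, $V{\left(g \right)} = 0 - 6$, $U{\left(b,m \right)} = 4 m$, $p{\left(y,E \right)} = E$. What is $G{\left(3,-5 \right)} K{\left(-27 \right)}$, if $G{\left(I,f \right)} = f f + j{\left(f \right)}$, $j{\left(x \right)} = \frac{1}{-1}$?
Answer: $21384$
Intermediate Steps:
$j{\left(x \right)} = -1$
$G{\left(I,f \right)} = -1 + f^{2}$ ($G{\left(I,f \right)} = f f - 1 = f^{2} - 1 = -1 + f^{2}$)
$V{\left(g \right)} = -6$ ($V{\left(g \right)} = 0 - 6 = -6$)
$K{\left(P \right)} = P \left(-6 + P\right)$ ($K{\left(P \right)} = P \left(P - 6\right) = P \left(-6 + P\right)$)
$G{\left(3,-5 \right)} K{\left(-27 \right)} = \left(-1 + \left(-5\right)^{2}\right) \left(- 27 \left(-6 - 27\right)\right) = \left(-1 + 25\right) \left(\left(-27\right) \left(-33\right)\right) = 24 \cdot 891 = 21384$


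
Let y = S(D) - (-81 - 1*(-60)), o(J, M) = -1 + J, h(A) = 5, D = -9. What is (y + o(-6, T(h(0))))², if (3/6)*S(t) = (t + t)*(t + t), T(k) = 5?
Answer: 438244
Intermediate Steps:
S(t) = 8*t² (S(t) = 2*((t + t)*(t + t)) = 2*((2*t)*(2*t)) = 2*(4*t²) = 8*t²)
y = 669 (y = 8*(-9)² - (-81 - 1*(-60)) = 8*81 - (-81 + 60) = 648 - 1*(-21) = 648 + 21 = 669)
(y + o(-6, T(h(0))))² = (669 + (-1 - 6))² = (669 - 7)² = 662² = 438244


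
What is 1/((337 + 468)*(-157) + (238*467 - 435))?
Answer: -1/15674 ≈ -6.3800e-5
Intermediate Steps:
1/((337 + 468)*(-157) + (238*467 - 435)) = 1/(805*(-157) + (111146 - 435)) = 1/(-126385 + 110711) = 1/(-15674) = -1/15674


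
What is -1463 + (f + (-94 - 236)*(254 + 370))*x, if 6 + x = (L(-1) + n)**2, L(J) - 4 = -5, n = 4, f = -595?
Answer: -621008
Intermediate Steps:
L(J) = -1 (L(J) = 4 - 5 = -1)
x = 3 (x = -6 + (-1 + 4)**2 = -6 + 3**2 = -6 + 9 = 3)
-1463 + (f + (-94 - 236)*(254 + 370))*x = -1463 + (-595 + (-94 - 236)*(254 + 370))*3 = -1463 + (-595 - 330*624)*3 = -1463 + (-595 - 205920)*3 = -1463 - 206515*3 = -1463 - 619545 = -621008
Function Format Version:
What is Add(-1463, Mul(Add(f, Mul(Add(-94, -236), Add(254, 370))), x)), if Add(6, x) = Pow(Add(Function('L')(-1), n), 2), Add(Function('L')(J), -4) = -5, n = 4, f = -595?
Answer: -621008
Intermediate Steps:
Function('L')(J) = -1 (Function('L')(J) = Add(4, -5) = -1)
x = 3 (x = Add(-6, Pow(Add(-1, 4), 2)) = Add(-6, Pow(3, 2)) = Add(-6, 9) = 3)
Add(-1463, Mul(Add(f, Mul(Add(-94, -236), Add(254, 370))), x)) = Add(-1463, Mul(Add(-595, Mul(Add(-94, -236), Add(254, 370))), 3)) = Add(-1463, Mul(Add(-595, Mul(-330, 624)), 3)) = Add(-1463, Mul(Add(-595, -205920), 3)) = Add(-1463, Mul(-206515, 3)) = Add(-1463, -619545) = -621008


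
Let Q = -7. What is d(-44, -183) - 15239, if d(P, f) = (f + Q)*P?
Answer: -6879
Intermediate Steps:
d(P, f) = P*(-7 + f) (d(P, f) = (f - 7)*P = (-7 + f)*P = P*(-7 + f))
d(-44, -183) - 15239 = -44*(-7 - 183) - 15239 = -44*(-190) - 15239 = 8360 - 15239 = -6879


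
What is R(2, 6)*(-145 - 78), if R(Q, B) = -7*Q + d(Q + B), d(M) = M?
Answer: 1338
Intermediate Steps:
R(Q, B) = B - 6*Q (R(Q, B) = -7*Q + (Q + B) = -7*Q + (B + Q) = B - 6*Q)
R(2, 6)*(-145 - 78) = (6 - 6*2)*(-145 - 78) = (6 - 12)*(-223) = -6*(-223) = 1338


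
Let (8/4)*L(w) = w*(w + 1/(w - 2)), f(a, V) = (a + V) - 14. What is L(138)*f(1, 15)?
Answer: 1295061/68 ≈ 19045.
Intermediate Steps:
f(a, V) = -14 + V + a (f(a, V) = (V + a) - 14 = -14 + V + a)
L(w) = w*(w + 1/(-2 + w))/2 (L(w) = (w*(w + 1/(w - 2)))/2 = (w*(w + 1/(-2 + w)))/2 = w*(w + 1/(-2 + w))/2)
L(138)*f(1, 15) = ((1/2)*138*(1 + 138**2 - 2*138)/(-2 + 138))*(-14 + 15 + 1) = ((1/2)*138*(1 + 19044 - 276)/136)*2 = ((1/2)*138*(1/136)*18769)*2 = (1295061/136)*2 = 1295061/68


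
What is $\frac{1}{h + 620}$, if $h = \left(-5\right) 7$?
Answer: $\frac{1}{585} \approx 0.0017094$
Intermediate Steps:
$h = -35$
$\frac{1}{h + 620} = \frac{1}{-35 + 620} = \frac{1}{585}$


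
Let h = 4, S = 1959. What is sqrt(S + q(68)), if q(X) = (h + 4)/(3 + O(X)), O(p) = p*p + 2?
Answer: sqrt(41976785751)/4629 ≈ 44.261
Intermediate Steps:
O(p) = 2 + p**2 (O(p) = p**2 + 2 = 2 + p**2)
q(X) = 8/(5 + X**2) (q(X) = (4 + 4)/(3 + (2 + X**2)) = 8/(5 + X**2))
sqrt(S + q(68)) = sqrt(1959 + 8/(5 + 68**2)) = sqrt(1959 + 8/(5 + 4624)) = sqrt(1959 + 8/4629) = sqrt(9068219/4629) = sqrt(41976785751)/4629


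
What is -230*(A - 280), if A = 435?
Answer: -35650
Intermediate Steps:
-230*(A - 280) = -230*(435 - 280) = -230*155 = -35650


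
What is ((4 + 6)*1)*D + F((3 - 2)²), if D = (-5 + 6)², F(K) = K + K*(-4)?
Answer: 7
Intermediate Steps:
F(K) = -3*K (F(K) = K - 4*K = -3*K)
D = 1 (D = 1² = 1)
((4 + 6)*1)*D + F((3 - 2)²) = ((4 + 6)*1)*1 - 3*(3 - 2)² = (10*1)*1 - 3*1² = 10*1 - 3*1 = 10 - 3 = 7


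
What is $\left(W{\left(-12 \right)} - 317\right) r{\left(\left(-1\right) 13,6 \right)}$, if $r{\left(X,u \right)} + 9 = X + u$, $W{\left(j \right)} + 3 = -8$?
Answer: $5248$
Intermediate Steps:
$W{\left(j \right)} = -11$ ($W{\left(j \right)} = -3 - 8 = -11$)
$r{\left(X,u \right)} = -9 + X + u$ ($r{\left(X,u \right)} = -9 + \left(X + u\right) = -9 + X + u$)
$\left(W{\left(-12 \right)} - 317\right) r{\left(\left(-1\right) 13,6 \right)} = \left(-11 - 317\right) \left(-9 - 13 + 6\right) = - 328 \left(-9 - 13 + 6\right) = \left(-328\right) \left(-16\right) = 5248$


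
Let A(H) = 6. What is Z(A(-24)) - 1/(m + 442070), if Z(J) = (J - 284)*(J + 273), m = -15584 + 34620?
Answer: -35764303573/461106 ≈ -77562.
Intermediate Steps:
m = 19036
Z(J) = (-284 + J)*(273 + J)
Z(A(-24)) - 1/(m + 442070) = (-77532 + 6**2 - 11*6) - 1/(19036 + 442070) = (-77532 + 36 - 66) - 1/461106 = -77562 - 1*1/461106 = -77562 - 1/461106 = -35764303573/461106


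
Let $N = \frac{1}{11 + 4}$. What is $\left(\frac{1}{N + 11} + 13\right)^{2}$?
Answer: $\frac{4721929}{27556} \approx 171.36$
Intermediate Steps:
$N = \frac{1}{15} \approx 0.066667$
$\left(\frac{1}{N + 11} + 13\right)^{2} = \left(\frac{1}{\frac{1}{15} + 11} + 13\right)^{2} = \left(\frac{1}{\frac{166}{15}} + 13\right)^{2} = \left(\frac{15}{166} + 13\right)^{2} = \left(\frac{2173}{166}\right)^{2} = \frac{4721929}{27556}$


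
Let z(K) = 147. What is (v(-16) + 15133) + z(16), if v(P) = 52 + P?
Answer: 15316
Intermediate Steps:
(v(-16) + 15133) + z(16) = ((52 - 16) + 15133) + 147 = (36 + 15133) + 147 = 15169 + 147 = 15316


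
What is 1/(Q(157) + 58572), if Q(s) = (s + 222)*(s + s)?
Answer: 1/177578 ≈ 5.6313e-6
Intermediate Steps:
Q(s) = 2*s*(222 + s) (Q(s) = (222 + s)*(2*s) = 2*s*(222 + s))
1/(Q(157) + 58572) = 1/(2*157*(222 + 157) + 58572) = 1/(2*157*379 + 58572) = 1/(119006 + 58572) = 1/177578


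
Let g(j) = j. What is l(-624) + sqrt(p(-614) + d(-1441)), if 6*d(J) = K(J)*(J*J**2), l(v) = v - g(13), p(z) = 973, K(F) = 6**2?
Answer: -637 + I*sqrt(17953253753) ≈ -637.0 + 1.3399e+5*I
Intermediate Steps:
K(F) = 36
l(v) = -13 + v (l(v) = v - 1*13 = v - 13 = -13 + v)
d(J) = 6*J**3 (d(J) = (36*(J*J**2))/6 = (36*J**3)/6 = 6*J**3)
l(-624) + sqrt(p(-614) + d(-1441)) = (-13 - 624) + sqrt(973 + 6*(-1441)**3) = -637 + sqrt(973 + 6*(-2992209121)) = -637 + sqrt(973 - 17953254726) = -637 + sqrt(-17953253753) = -637 + I*sqrt(17953253753)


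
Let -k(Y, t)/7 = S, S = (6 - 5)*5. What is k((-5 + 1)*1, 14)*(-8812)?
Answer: 308420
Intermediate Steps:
S = 5 (S = 1*5 = 5)
k(Y, t) = -35 (k(Y, t) = -7*5 = -35)
k((-5 + 1)*1, 14)*(-8812) = -35*(-8812) = 308420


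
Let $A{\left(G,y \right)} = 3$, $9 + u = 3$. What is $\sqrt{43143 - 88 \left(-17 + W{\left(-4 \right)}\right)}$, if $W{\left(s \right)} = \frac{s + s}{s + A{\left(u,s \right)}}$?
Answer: $\sqrt{43935} \approx 209.61$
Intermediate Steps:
$u = -6$ ($u = -9 + 3 = -6$)
$W{\left(s \right)} = \frac{2 s}{3 + s}$ ($W{\left(s \right)} = \frac{s + s}{s + 3} = \frac{2 s}{3 + s}$)
$\sqrt{43143 - 88 \left(-17 + W{\left(-4 \right)}\right)} = \sqrt{43143 - 88 \left(-17 + 2 \left(-4\right) \frac{1}{3 - 4}\right)} = \sqrt{43143 - 88 \left(-17 + 2 \left(-4\right) \frac{1}{-1}\right)} = \sqrt{43143 - 88 \left(-17 + 2 \left(-4\right) \left(-1\right)\right)} = \sqrt{43143 - 88 \left(-17 + 8\right)} = \sqrt{43143 - -792} = \sqrt{43143 + 792} = \sqrt{43935}$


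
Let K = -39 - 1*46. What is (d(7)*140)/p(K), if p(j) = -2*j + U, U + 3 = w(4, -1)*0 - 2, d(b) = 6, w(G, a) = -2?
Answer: 56/11 ≈ 5.0909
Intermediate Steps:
K = -85 (K = -39 - 46 = -85)
U = -5 (U = -3 + (-2*0 - 2) = -3 + (0 - 2) = -3 - 2 = -5)
p(j) = -5 - 2*j (p(j) = -2*j - 5 = -5 - 2*j)
(d(7)*140)/p(K) = (6*140)/(-5 - 2*(-85)) = 840/(-5 + 170) = 840/165 = 840*(1/165) = 56/11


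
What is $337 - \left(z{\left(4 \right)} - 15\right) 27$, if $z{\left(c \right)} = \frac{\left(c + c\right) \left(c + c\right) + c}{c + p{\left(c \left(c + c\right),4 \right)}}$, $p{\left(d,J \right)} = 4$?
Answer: $\frac{1025}{2} \approx 512.5$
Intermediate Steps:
$z{\left(c \right)} = \frac{c + 4 c^{2}}{4 + c}$ ($z{\left(c \right)} = \frac{\left(c + c\right) \left(c + c\right) + c}{c + 4} = \frac{2 c 2 c + c}{4 + c} = \frac{4 c^{2} + c}{4 + c} = \frac{c + 4 c^{2}}{4 + c}$)
$337 - \left(z{\left(4 \right)} - 15\right) 27 = 337 - \left(\frac{4 \left(1 + 4 \cdot 4\right)}{4 + 4} - 15\right) 27 = 337 - \left(\frac{4 \left(1 + 16\right)}{8} - 15\right) 27 = 337 - \left(4 \cdot \frac{1}{8} \cdot 17 - 15\right) 27 = 337 - \left(\frac{17}{2} - 15\right) 27 = 337 - \left(- \frac{13}{2}\right) 27 = 337 - - \frac{351}{2} = 337 + \frac{351}{2} = \frac{1025}{2}$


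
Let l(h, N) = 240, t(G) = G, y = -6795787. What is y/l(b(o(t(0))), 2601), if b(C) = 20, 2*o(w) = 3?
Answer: -6795787/240 ≈ -28316.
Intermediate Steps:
o(w) = 3/2 (o(w) = (1/2)*3 = 3/2)
y/l(b(o(t(0))), 2601) = -6795787/240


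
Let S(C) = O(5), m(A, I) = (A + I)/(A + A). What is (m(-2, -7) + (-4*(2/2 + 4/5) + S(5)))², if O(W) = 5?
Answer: 1/400 ≈ 0.0025000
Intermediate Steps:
m(A, I) = (A + I)/(2*A) (m(A, I) = (A + I)/((2*A)) = (A + I)*(1/(2*A)) = (A + I)/(2*A))
S(C) = 5
(m(-2, -7) + (-4*(2/2 + 4/5) + S(5)))² = ((½)*(-2 - 7)/(-2) + (-4*(2/2 + 4/5) + 5))² = ((½)*(-½)*(-9) + (-4*(2*(½) + 4*(⅕)) + 5))² = (9/4 + (-4*(1 + ⅘) + 5))² = (9/4 + (-4*9/5 + 5))² = (9/4 + (-36/5 + 5))² = (9/4 - 11/5)² = (1/20)² = 1/400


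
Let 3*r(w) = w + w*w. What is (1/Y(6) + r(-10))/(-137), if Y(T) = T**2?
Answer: -1081/4932 ≈ -0.21918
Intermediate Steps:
r(w) = w/3 + w**2/3 (r(w) = (w + w*w)/3 = (w + w**2)/3 = w/3 + w**2/3)
(1/Y(6) + r(-10))/(-137) = (1/(6**2) + (1/3)*(-10)*(1 - 10))/(-137) = -(1/36 + (1/3)*(-10)*(-9))/137 = -(1/36 + 30)/137 = -1/137*1081/36 = -1081/4932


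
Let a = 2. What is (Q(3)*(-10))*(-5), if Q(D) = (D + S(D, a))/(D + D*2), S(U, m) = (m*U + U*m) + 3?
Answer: 100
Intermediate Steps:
S(U, m) = 3 + 2*U*m (S(U, m) = (U*m + U*m) + 3 = 2*U*m + 3 = 3 + 2*U*m)
Q(D) = (3 + 5*D)/(3*D) (Q(D) = (D + (3 + 2*D*2))/(D + D*2) = (D + (3 + 4*D))/(D + 2*D) = (3 + 5*D)/((3*D)) = (3 + 5*D)*(1/(3*D)) = (3 + 5*D)/(3*D))
(Q(3)*(-10))*(-5) = ((5/3 + 1/3)*(-10))*(-5) = (2*(-10))*(-5) = -20*(-5) = 100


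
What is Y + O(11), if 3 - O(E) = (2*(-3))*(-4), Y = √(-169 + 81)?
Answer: -21 + 2*I*√22 ≈ -21.0 + 9.3808*I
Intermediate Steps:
Y = 2*I*√22 (Y = √(-88) = 2*I*√22 ≈ 9.3808*I)
O(E) = -21 (O(E) = 3 - 2*(-3)*(-4) = 3 - (-6)*(-4) = 3 - 1*24 = 3 - 24 = -21)
Y + O(11) = 2*I*√22 - 21 = -21 + 2*I*√22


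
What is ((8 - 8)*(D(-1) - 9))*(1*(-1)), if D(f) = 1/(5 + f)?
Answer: 0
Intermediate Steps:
((8 - 8)*(D(-1) - 9))*(1*(-1)) = ((8 - 8)*(1/(5 - 1) - 9))*(1*(-1)) = (0*(1/4 - 9))*(-1) = (0*(¼ - 9))*(-1) = (0*(-35/4))*(-1) = 0*(-1) = 0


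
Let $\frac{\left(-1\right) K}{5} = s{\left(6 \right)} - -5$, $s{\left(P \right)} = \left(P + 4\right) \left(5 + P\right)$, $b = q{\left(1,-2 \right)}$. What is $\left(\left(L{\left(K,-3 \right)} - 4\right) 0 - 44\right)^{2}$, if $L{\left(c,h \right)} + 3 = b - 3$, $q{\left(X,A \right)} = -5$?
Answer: $1936$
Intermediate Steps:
$b = -5$
$s{\left(P \right)} = \left(4 + P\right) \left(5 + P\right)$
$K = -575$ ($K = - 5 \left(\left(20 + 6^{2} + 9 \cdot 6\right) - -5\right) = - 5 \left(\left(20 + 36 + 54\right) + 5\right) = - 5 \left(110 + 5\right) = \left(-5\right) 115 = -575$)
$L{\left(c,h \right)} = -11$ ($L{\left(c,h \right)} = -3 - 8 = -11$)
$\left(\left(L{\left(K,-3 \right)} - 4\right) 0 - 44\right)^{2} = \left(\left(-11 - 4\right) 0 - 44\right)^{2} = \left(\left(-15\right) 0 - 44\right)^{2} = \left(0 - 44\right)^{2} = \left(-44\right)^{2} = 1936$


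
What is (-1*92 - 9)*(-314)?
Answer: 31714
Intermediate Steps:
(-1*92 - 9)*(-314) = (-92 - 9)*(-314) = -101*(-314) = 31714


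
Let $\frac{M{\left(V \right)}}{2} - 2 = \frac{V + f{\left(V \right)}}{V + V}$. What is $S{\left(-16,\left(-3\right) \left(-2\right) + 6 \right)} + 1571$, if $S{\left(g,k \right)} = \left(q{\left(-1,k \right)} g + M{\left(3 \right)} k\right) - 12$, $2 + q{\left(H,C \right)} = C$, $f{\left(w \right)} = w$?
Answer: $1471$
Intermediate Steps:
$M{\left(V \right)} = 6$ ($M{\left(V \right)} = 4 + 2 \frac{V + V}{V + V} = 4 + 2 \frac{2 V}{2 V} = 4 + 2 \cdot 2 V \frac{1}{2 V} = 4 + 2 \cdot 1 = 4 + 2 = 6$)
$q{\left(H,C \right)} = -2 + C$
$S{\left(g,k \right)} = -12 + 6 k + g \left(-2 + k\right)$ ($S{\left(g,k \right)} = \left(\left(-2 + k\right) g + 6 k\right) - 12 = \left(g \left(-2 + k\right) + 6 k\right) - 12 = \left(6 k + g \left(-2 + k\right)\right) - 12 = -12 + 6 k + g \left(-2 + k\right)$)
$S{\left(-16,\left(-3\right) \left(-2\right) + 6 \right)} + 1571 = \left(-12 + 6 \left(\left(-3\right) \left(-2\right) + 6\right) - 16 \left(-2 + \left(\left(-3\right) \left(-2\right) + 6\right)\right)\right) + 1571 = \left(-12 + 6 \left(6 + 6\right) - 16 \left(-2 + \left(6 + 6\right)\right)\right) + 1571 = \left(-12 + 6 \cdot 12 - 16 \left(-2 + 12\right)\right) + 1571 = \left(-12 + 72 - 160\right) + 1571 = -100 + 1571 = 1471$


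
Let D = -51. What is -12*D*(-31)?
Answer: -18972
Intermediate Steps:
-12*D*(-31) = -12*(-51)*(-31) = 612*(-31) = -18972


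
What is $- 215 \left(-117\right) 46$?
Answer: $1157130$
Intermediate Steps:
$- 215 \left(-117\right) 46 = - \left(-25155\right) 46 = \left(-1\right) \left(-1157130\right) = 1157130$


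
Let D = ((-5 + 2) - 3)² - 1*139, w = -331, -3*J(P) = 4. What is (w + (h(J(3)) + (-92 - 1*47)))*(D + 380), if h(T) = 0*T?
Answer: -130190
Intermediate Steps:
J(P) = -4/3 (J(P) = -⅓*4 = -4/3)
h(T) = 0
D = -103 (D = (-3 - 3)² - 139 = (-6)² - 139 = 36 - 139 = -103)
(w + (h(J(3)) + (-92 - 1*47)))*(D + 380) = (-331 + (0 + (-92 - 1*47)))*(-103 + 380) = (-331 + (0 + (-92 - 47)))*277 = (-331 + (0 - 139))*277 = (-331 - 139)*277 = -470*277 = -130190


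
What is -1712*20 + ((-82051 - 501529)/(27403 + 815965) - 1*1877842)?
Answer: -403147338939/210842 ≈ -1.9121e+6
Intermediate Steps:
-1712*20 + ((-82051 - 501529)/(27403 + 815965) - 1*1877842) = -34240 + (-583580/843368 - 1877842) = -34240 + (-583580*1/843368 - 1877842) = -34240 + (-145895/210842 - 1877842) = -34240 - 395928108859/210842 = -403147338939/210842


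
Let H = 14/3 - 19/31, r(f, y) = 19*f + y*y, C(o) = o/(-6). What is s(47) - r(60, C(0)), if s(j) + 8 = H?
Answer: -106387/93 ≈ -1143.9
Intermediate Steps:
C(o) = -o/6 (C(o) = o*(-⅙) = -o/6)
r(f, y) = y² + 19*f (r(f, y) = 19*f + y² = y² + 19*f)
H = 377/93 (H = 14*(⅓) - 19*1/31 = 14/3 - 19/31 = 377/93 ≈ 4.0538)
s(j) = -367/93 (s(j) = -8 + 377/93 = -367/93)
s(47) - r(60, C(0)) = -367/93 - ((-⅙*0)² + 19*60) = -367/93 - (0² + 1140) = -367/93 - (0 + 1140) = -367/93 - 1*1140 = -367/93 - 1140 = -106387/93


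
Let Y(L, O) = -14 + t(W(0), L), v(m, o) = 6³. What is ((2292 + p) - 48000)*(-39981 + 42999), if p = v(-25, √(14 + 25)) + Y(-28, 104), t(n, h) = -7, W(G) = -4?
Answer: -137358234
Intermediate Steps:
v(m, o) = 216
Y(L, O) = -21 (Y(L, O) = -14 - 7 = -21)
p = 195 (p = 216 - 21 = 195)
((2292 + p) - 48000)*(-39981 + 42999) = ((2292 + 195) - 48000)*(-39981 + 42999) = (2487 - 48000)*3018 = -45513*3018 = -137358234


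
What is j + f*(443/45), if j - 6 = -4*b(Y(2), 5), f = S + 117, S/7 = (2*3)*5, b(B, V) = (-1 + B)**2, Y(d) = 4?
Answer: 47837/15 ≈ 3189.1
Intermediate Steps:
S = 210 (S = 7*((2*3)*5) = 7*(6*5) = 7*30 = 210)
f = 327 (f = 210 + 117 = 327)
j = -30 (j = 6 - 4*(-1 + 4)**2 = 6 - 4*3**2 = 6 - 4*9 = 6 - 36 = -30)
j + f*(443/45) = -30 + 327*(443/45) = -30 + 48287/15 = 47837/15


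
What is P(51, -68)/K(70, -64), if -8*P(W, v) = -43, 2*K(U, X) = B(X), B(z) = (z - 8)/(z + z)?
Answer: 172/9 ≈ 19.111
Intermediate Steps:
B(z) = (-8 + z)/(2*z) (B(z) = (-8 + z)/((2*z)) = (-8 + z)*(1/(2*z)) = (-8 + z)/(2*z))
K(U, X) = (-8 + X)/(4*X) (K(U, X) = ((-8 + X)/(2*X))/2 = (-8 + X)/(4*X))
P(W, v) = 43/8 (P(W, v) = -⅛*(-43) = 43/8)
P(51, -68)/K(70, -64) = 43/(8*(((¼)*(-8 - 64)/(-64)))) = 43/(8*(((¼)*(-1/64)*(-72)))) = 43/(8*(9/32)) = (43/8)*(32/9) = 172/9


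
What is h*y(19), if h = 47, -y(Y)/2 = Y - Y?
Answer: 0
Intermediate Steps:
y(Y) = 0 (y(Y) = -2*(Y - Y) = -2*0 = 0)
h*y(19) = 47*0 = 0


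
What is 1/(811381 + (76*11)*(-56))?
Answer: 1/764565 ≈ 1.3079e-6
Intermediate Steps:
1/(811381 + (76*11)*(-56)) = 1/(811381 + 836*(-56)) = 1/(811381 - 46816) = 1/764565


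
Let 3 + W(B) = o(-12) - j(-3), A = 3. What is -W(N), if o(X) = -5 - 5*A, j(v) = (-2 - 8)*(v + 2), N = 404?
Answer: 33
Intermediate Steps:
j(v) = -20 - 10*v (j(v) = -10*(2 + v) = -20 - 10*v)
o(X) = -20 (o(X) = -5 - 5*3 = -5 - 15 = -20)
W(B) = -33 (W(B) = -3 + (-20 - (-20 - 10*(-3))) = -3 + (-20 - (-20 + 30)) = -3 + (-20 - 1*10) = -3 + (-20 - 10) = -3 - 30 = -33)
-W(N) = -1*(-33) = 33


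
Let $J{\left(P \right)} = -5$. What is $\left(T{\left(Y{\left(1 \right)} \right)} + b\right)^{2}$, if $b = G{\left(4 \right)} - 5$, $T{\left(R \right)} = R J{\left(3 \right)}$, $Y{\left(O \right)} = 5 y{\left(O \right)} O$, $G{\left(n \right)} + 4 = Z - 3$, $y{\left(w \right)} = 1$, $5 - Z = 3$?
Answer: $1225$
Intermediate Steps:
$Z = 2$ ($Z = 5 - 3 = 2$)
$G{\left(n \right)} = -5$ ($G{\left(n \right)} = -4 + \left(2 - 3\right) = -4 - 1 = -5$)
$Y{\left(O \right)} = 5 O$ ($Y{\left(O \right)} = 5 \cdot 1 O = 5 O$)
$T{\left(R \right)} = - 5 R$ ($T{\left(R \right)} = R \left(-5\right) = - 5 R$)
$b = -10$ ($b = -5 - 5 = -10$)
$\left(T{\left(Y{\left(1 \right)} \right)} + b\right)^{2} = \left(- 5 \cdot 5 \cdot 1 - 10\right)^{2} = \left(\left(-5\right) 5 - 10\right)^{2} = \left(-25 - 10\right)^{2} = \left(-35\right)^{2} = 1225$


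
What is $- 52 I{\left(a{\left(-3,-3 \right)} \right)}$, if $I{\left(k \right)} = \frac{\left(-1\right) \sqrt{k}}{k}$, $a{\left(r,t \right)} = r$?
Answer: $- \frac{52 i \sqrt{3}}{3} \approx - 30.022 i$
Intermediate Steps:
$I{\left(k \right)} = - \frac{1}{\sqrt{k}}$
$- 52 I{\left(a{\left(-3,-3 \right)} \right)} = - 52 \left(- \frac{1}{i \sqrt{3}}\right) = - 52 \left(- \frac{\left(-1\right) i \sqrt{3}}{3}\right) = - 52 \frac{i \sqrt{3}}{3} = - \frac{52 i \sqrt{3}}{3}$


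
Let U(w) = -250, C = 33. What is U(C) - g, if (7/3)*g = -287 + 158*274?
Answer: -130765/7 ≈ -18681.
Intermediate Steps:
g = 129015/7 (g = 3*(-287 + 158*274)/7 = 3*(-287 + 43292)/7 = (3/7)*43005 = 129015/7 ≈ 18431.)
U(C) - g = -250 - 1*129015/7 = -250 - 129015/7 = -130765/7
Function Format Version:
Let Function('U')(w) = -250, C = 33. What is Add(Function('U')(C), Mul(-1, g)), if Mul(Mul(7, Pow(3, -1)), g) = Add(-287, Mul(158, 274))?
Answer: Rational(-130765, 7) ≈ -18681.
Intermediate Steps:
g = Rational(129015, 7) (g = Mul(Rational(3, 7), Add(-287, Mul(158, 274))) = Mul(Rational(3, 7), Add(-287, 43292)) = Mul(Rational(3, 7), 43005) = Rational(129015, 7) ≈ 18431.)
Add(Function('U')(C), Mul(-1, g)) = Add(-250, Mul(-1, Rational(129015, 7))) = Add(-250, Rational(-129015, 7)) = Rational(-130765, 7)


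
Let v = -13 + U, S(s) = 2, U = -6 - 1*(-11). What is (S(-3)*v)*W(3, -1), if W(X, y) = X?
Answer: -48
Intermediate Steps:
U = 5 (U = -6 + 11 = 5)
v = -8 (v = -13 + 5 = -8)
(S(-3)*v)*W(3, -1) = (2*(-8))*3 = -16*3 = -48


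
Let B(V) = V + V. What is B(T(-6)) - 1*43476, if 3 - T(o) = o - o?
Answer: -43470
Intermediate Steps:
T(o) = 3 (T(o) = 3 - (o - o) = 3 - 1*0 = 3 + 0 = 3)
B(V) = 2*V
B(T(-6)) - 1*43476 = 2*3 - 1*43476 = 6 - 43476 = -43470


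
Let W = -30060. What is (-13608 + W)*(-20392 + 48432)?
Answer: -1224450720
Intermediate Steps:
(-13608 + W)*(-20392 + 48432) = (-13608 - 30060)*(-20392 + 48432) = -43668*28040 = -1224450720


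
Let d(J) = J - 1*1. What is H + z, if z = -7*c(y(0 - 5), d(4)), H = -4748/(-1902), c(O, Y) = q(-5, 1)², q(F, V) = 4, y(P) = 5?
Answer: -104138/951 ≈ -109.50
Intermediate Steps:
d(J) = -1 + J (d(J) = J - 1 = -1 + J)
c(O, Y) = 16 (c(O, Y) = 4² = 16)
H = 2374/951 (H = -4748*(-1/1902) = 2374/951 ≈ 2.4963)
z = -112 (z = -7*16 = -112)
H + z = 2374/951 - 112 = -104138/951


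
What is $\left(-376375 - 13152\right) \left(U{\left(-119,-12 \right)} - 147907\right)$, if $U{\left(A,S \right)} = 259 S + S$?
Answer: $58829094229$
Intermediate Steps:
$U{\left(A,S \right)} = 260 S$
$\left(-376375 - 13152\right) \left(U{\left(-119,-12 \right)} - 147907\right) = \left(-376375 - 13152\right) \left(260 \left(-12\right) - 147907\right) = - 389527 \left(-3120 - 147907\right) = \left(-389527\right) \left(-151027\right) = 58829094229$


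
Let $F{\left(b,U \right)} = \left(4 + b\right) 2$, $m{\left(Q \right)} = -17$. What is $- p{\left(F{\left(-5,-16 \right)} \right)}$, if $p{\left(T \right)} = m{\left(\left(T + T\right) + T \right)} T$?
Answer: $-34$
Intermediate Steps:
$F{\left(b,U \right)} = 8 + 2 b$
$p{\left(T \right)} = - 17 T$
$- p{\left(F{\left(-5,-16 \right)} \right)} = - \left(-17\right) \left(8 + 2 \left(-5\right)\right) = - \left(-17\right) \left(8 - 10\right) = - \left(-17\right) \left(-2\right) = \left(-1\right) 34 = -34$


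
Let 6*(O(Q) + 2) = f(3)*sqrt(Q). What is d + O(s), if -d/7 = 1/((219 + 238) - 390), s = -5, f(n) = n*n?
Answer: -141/67 + 3*I*sqrt(5)/2 ≈ -2.1045 + 3.3541*I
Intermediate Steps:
f(n) = n**2
O(Q) = -2 + 3*sqrt(Q)/2 (O(Q) = -2 + (3**2*sqrt(Q))/6 = -2 + (9*sqrt(Q))/6 = -2 + 3*sqrt(Q)/2)
d = -7/67 (d = -7/((219 + 238) - 390) = -7/(457 - 390) = -7/67 ≈ -0.10448)
d + O(s) = -7/67 + (-2 + 3*sqrt(-5)/2) = -7/67 + (-2 + 3*(I*sqrt(5))/2) = -7/67 + (-2 + 3*I*sqrt(5)/2) = -141/67 + 3*I*sqrt(5)/2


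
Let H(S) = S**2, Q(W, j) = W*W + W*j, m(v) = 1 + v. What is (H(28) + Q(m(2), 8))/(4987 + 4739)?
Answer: 817/9726 ≈ 0.084002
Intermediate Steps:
Q(W, j) = W**2 + W*j
(H(28) + Q(m(2), 8))/(4987 + 4739) = (28**2 + (1 + 2)*((1 + 2) + 8))/(4987 + 4739) = (784 + 3*(3 + 8))/9726 = (784 + 3*11)*(1/9726) = (784 + 33)*(1/9726) = 817*(1/9726) = 817/9726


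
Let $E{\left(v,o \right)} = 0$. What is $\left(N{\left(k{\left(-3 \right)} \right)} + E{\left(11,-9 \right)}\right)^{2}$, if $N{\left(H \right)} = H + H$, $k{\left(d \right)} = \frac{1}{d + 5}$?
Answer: $1$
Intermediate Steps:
$k{\left(d \right)} = \frac{1}{5 + d}$
$N{\left(H \right)} = 2 H$
$\left(N{\left(k{\left(-3 \right)} \right)} + E{\left(11,-9 \right)}\right)^{2} = \left(\frac{2}{5 - 3} + 0\right)^{2} = \left(\frac{2}{2} + 0\right)^{2} = \left(2 \cdot \frac{1}{2} + 0\right)^{2} = \left(1 + 0\right)^{2} = 1^{2} = 1$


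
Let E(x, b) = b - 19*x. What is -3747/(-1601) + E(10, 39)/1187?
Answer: 4205938/1900387 ≈ 2.2132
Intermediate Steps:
E(x, b) = b - 19*x
-3747/(-1601) + E(10, 39)/1187 = -3747/(-1601) + (39 - 19*10)/1187 = -3747*(-1/1601) + (39 - 190)*(1/1187) = 3747/1601 - 151*1/1187 = 3747/1601 - 151/1187 = 4205938/1900387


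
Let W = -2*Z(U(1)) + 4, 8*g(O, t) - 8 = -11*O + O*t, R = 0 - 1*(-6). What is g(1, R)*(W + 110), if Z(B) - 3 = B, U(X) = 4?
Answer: 75/2 ≈ 37.500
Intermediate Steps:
R = 6 (R = 0 + 6 = 6)
Z(B) = 3 + B
g(O, t) = 1 - 11*O/8 + O*t/8 (g(O, t) = 1 + (-11*O + O*t)/8 = 1 + (-11*O/8 + O*t/8) = 1 - 11*O/8 + O*t/8)
W = -10 (W = -2*(3 + 4) + 4 = -2*7 + 4 = -14 + 4 = -10)
g(1, R)*(W + 110) = (1 - 11/8*1 + (⅛)*1*6)*(-10 + 110) = (1 - 11/8 + ¾)*100 = (3/8)*100 = 75/2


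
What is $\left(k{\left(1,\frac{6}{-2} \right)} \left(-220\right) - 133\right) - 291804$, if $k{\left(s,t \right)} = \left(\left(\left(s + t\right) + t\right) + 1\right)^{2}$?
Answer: $-295457$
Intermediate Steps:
$k{\left(s,t \right)} = \left(1 + s + 2 t\right)^{2}$ ($k{\left(s,t \right)} = \left(\left(s + 2 t\right) + 1\right)^{2} = \left(1 + s + 2 t\right)^{2}$)
$\left(k{\left(1,\frac{6}{-2} \right)} \left(-220\right) - 133\right) - 291804 = \left(\left(1 + 1 + 2 \frac{6}{-2}\right)^{2} \left(-220\right) - 133\right) - 291804 = \left(\left(1 + 1 + 2 \cdot 6 \left(- \frac{1}{2}\right)\right)^{2} \left(-220\right) - 133\right) - 291804 = \left(\left(1 + 1 + 2 \left(-3\right)\right)^{2} \left(-220\right) - 133\right) - 291804 = \left(\left(1 + 1 - 6\right)^{2} \left(-220\right) - 133\right) - 291804 = \left(\left(-4\right)^{2} \left(-220\right) - 133\right) - 291804 = \left(16 \left(-220\right) - 133\right) - 291804 = \left(-3520 - 133\right) - 291804 = -3653 - 291804 = -295457$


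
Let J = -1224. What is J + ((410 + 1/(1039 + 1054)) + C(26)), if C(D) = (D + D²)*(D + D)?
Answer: 74699171/2093 ≈ 35690.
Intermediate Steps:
C(D) = 2*D*(D + D²) (C(D) = (D + D²)*(2*D) = 2*D*(D + D²))
J + ((410 + 1/(1039 + 1054)) + C(26)) = -1224 + ((410 + 1/(1039 + 1054)) + 2*26²*(1 + 26)) = -1224 + ((410 + 1/2093) + 2*676*27) = -1224 + ((410 + 1/2093) + 36504) = -1224 + (858131/2093 + 36504) = -1224 + 77261003/2093 = 74699171/2093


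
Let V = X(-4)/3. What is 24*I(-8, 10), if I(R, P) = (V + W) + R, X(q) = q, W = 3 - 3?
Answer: -224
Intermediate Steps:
W = 0
V = -4/3 ≈ -1.3333
I(R, P) = -4/3 + R (I(R, P) = (-4/3 + 0) + R = -4/3 + R)
24*I(-8, 10) = 24*(-4/3 - 8) = 24*(-28/3) = -224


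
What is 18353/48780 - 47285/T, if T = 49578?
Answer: -232776211/403069140 ≈ -0.57751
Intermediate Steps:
18353/48780 - 47285/T = 18353/48780 - 47285/49578 = -232776211/403069140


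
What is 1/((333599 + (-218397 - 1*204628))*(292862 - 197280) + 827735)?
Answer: -1/8546688197 ≈ -1.1700e-10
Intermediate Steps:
1/((333599 + (-218397 - 1*204628))*(292862 - 197280) + 827735) = 1/((333599 + (-218397 - 204628))*95582 + 827735) = 1/((333599 - 423025)*95582 + 827735) = 1/(-89426*95582 + 827735) = 1/(-8547515932 + 827735) = 1/(-8546688197) = -1/8546688197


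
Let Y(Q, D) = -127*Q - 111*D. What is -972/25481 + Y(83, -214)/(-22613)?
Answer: -358660289/576201853 ≈ -0.62246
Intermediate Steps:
-972/25481 + Y(83, -214)/(-22613) = -972/25481 + (-127*83 - 111*(-214))/(-22613) = -972*1/25481 + (-10541 + 23754)*(-1/22613) = -972/25481 + 13213*(-1/22613) = -972/25481 - 13213/22613 = -358660289/576201853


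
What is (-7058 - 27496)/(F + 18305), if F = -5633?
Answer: -5759/2112 ≈ -2.7268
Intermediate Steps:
(-7058 - 27496)/(F + 18305) = (-7058 - 27496)/(-5633 + 18305) = -34554/12672 = -34554*1/12672 = -5759/2112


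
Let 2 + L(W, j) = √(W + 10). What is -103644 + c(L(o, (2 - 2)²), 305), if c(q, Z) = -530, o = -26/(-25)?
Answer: -104174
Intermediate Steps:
o = 26/25 (o = -26*(-1/25) = 26/25 ≈ 1.0400)
L(W, j) = -2 + √(10 + W) (L(W, j) = -2 + √(W + 10) = -2 + √(10 + W))
-103644 + c(L(o, (2 - 2)²), 305) = -103644 - 530 = -104174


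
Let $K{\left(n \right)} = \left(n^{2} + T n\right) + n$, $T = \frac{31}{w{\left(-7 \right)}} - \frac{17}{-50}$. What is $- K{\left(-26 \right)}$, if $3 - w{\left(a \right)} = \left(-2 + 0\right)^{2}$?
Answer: $- \frac{36179}{25} \approx -1447.2$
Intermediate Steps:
$w{\left(a \right)} = -1$ ($w{\left(a \right)} = 3 - \left(-2 + 0\right)^{2} = 3 - \left(-2\right)^{2} = 3 - 4 = -1$)
$T = - \frac{1533}{50}$ ($T = \frac{31}{-1} - \frac{17}{-50} = 31 \left(-1\right) - - \frac{17}{50} = -31 + \frac{17}{50} = - \frac{1533}{50} \approx -30.66$)
$K{\left(n \right)} = n^{2} - \frac{1483 n}{50}$ ($K{\left(n \right)} = \left(n^{2} - \frac{1533 n}{50}\right) + n = n^{2} - \frac{1483 n}{50}$)
$- K{\left(-26 \right)} = - \frac{\left(-26\right) \left(-1483 + 50 \left(-26\right)\right)}{50} = - \frac{\left(-26\right) \left(-1483 - 1300\right)}{50} = - \frac{\left(-26\right) \left(-2783\right)}{50} = \left(-1\right) \frac{36179}{25} = - \frac{36179}{25}$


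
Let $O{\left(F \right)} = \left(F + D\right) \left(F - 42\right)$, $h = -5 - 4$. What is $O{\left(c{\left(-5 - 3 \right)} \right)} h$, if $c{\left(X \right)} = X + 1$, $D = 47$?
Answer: $17640$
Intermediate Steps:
$c{\left(X \right)} = 1 + X$
$h = -9$ ($h = -5 - 4 = -9$)
$O{\left(F \right)} = \left(-42 + F\right) \left(47 + F\right)$ ($O{\left(F \right)} = \left(F + 47\right) \left(F - 42\right) = \left(47 + F\right) \left(-42 + F\right) = \left(-42 + F\right) \left(47 + F\right)$)
$O{\left(c{\left(-5 - 3 \right)} \right)} h = \left(-1974 + \left(1 - 8\right)^{2} + 5 \left(1 - 8\right)\right) \left(-9\right) = \left(-1974 + \left(-7\right)^{2} + 5 \left(-7\right)\right) \left(-9\right) = \left(-1974 + 49 - 35\right) \left(-9\right) = \left(-1960\right) \left(-9\right) = 17640$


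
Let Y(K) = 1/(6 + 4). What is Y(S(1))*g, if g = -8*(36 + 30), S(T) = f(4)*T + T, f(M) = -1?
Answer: -264/5 ≈ -52.800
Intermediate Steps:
S(T) = 0 (S(T) = -T + T = 0)
g = -528 (g = -8*66 = -528)
Y(K) = 1/10
Y(S(1))*g = (1/10)*(-528) = -264/5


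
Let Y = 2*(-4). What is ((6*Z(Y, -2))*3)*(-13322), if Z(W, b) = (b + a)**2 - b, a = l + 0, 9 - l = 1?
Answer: -9112248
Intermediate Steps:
l = 8 (l = 9 - 1*1 = 9 - 1 = 8)
a = 8 (a = 8 + 0 = 8)
Y = -8
Z(W, b) = (8 + b)**2 - b (Z(W, b) = (b + 8)**2 - b = (8 + b)**2 - b)
((6*Z(Y, -2))*3)*(-13322) = ((6*((8 - 2)**2 - 1*(-2)))*3)*(-13322) = ((6*(6**2 + 2))*3)*(-13322) = ((6*(36 + 2))*3)*(-13322) = ((6*38)*3)*(-13322) = (228*3)*(-13322) = 684*(-13322) = -9112248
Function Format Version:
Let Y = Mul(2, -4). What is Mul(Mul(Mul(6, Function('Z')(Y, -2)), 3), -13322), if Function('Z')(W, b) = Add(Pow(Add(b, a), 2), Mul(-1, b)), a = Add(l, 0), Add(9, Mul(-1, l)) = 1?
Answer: -9112248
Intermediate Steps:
l = 8 (l = Add(9, Mul(-1, 1)) = Add(9, -1) = 8)
a = 8 (a = Add(8, 0) = 8)
Y = -8
Function('Z')(W, b) = Add(Pow(Add(8, b), 2), Mul(-1, b)) (Function('Z')(W, b) = Add(Pow(Add(b, 8), 2), Mul(-1, b)) = Add(Pow(Add(8, b), 2), Mul(-1, b)))
Mul(Mul(Mul(6, Function('Z')(Y, -2)), 3), -13322) = Mul(Mul(Mul(6, Add(Pow(Add(8, -2), 2), Mul(-1, -2))), 3), -13322) = Mul(Mul(Mul(6, Add(Pow(6, 2), 2)), 3), -13322) = Mul(Mul(Mul(6, Add(36, 2)), 3), -13322) = Mul(Mul(Mul(6, 38), 3), -13322) = Mul(Mul(228, 3), -13322) = Mul(684, -13322) = -9112248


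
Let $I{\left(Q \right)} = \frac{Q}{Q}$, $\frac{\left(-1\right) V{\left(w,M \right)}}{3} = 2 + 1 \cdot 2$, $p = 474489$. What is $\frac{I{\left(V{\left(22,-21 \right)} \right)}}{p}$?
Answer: $\frac{1}{474489} \approx 2.1075 \cdot 10^{-6}$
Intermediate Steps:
$V{\left(w,M \right)} = -12$ ($V{\left(w,M \right)} = - 3 \left(2 + 1 \cdot 2\right) = - 3 \left(2 + 2\right) = \left(-3\right) 4 = -12$)
$I{\left(Q \right)} = 1$
$\frac{I{\left(V{\left(22,-21 \right)} \right)}}{p} = 1 \cdot \frac{1}{474489} = \frac{1}{474489}$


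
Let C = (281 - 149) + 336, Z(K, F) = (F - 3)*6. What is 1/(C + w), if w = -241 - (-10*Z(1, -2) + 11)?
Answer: -1/84 ≈ -0.011905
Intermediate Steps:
Z(K, F) = -18 + 6*F (Z(K, F) = (-3 + F)*6 = -18 + 6*F)
C = 468 (C = 132 + 336 = 468)
w = -552 (w = -241 - (-10*(-18 + 6*(-2)) + 11) = -241 - (-10*(-18 - 12) + 11) = -241 - (-10*(-30) + 11) = -241 - (300 + 11) = -241 - 1*311 = -241 - 311 = -552)
1/(C + w) = 1/(468 - 552) = 1/(-84) = -1/84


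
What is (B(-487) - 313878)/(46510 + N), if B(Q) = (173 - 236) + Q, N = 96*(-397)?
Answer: -157214/4199 ≈ -37.441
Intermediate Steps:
N = -38112
B(Q) = -63 + Q
(B(-487) - 313878)/(46510 + N) = ((-63 - 487) - 313878)/(46510 - 38112) = (-550 - 313878)/8398 = -314428*1/8398 = -157214/4199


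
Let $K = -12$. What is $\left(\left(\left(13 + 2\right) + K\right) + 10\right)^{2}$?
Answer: $169$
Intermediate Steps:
$\left(\left(\left(13 + 2\right) + K\right) + 10\right)^{2} = \left(\left(\left(13 + 2\right) - 12\right) + 10\right)^{2} = \left(\left(15 - 12\right) + 10\right)^{2} = \left(3 + 10\right)^{2} = 13^{2} = 169$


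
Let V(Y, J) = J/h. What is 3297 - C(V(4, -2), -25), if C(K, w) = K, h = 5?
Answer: 16487/5 ≈ 3297.4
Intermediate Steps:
V(Y, J) = J/5
3297 - C(V(4, -2), -25) = 3297 - (-2)/5 = 3297 - 1*(-2/5) = 3297 + 2/5 = 16487/5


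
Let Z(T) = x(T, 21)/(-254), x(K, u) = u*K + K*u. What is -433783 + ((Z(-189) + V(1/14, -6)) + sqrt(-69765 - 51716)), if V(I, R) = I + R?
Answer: -771221149/1778 + I*sqrt(121481) ≈ -4.3376e+5 + 348.54*I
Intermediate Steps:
x(K, u) = 2*K*u (x(K, u) = K*u + K*u = 2*K*u)
Z(T) = -21*T/127 (Z(T) = (2*T*21)/(-254) = (42*T)*(-1/254) = -21*T/127)
-433783 + ((Z(-189) + V(1/14, -6)) + sqrt(-69765 - 51716)) = -433783 + ((-21/127*(-189) + (1/14 - 6)) + sqrt(-69765 - 51716)) = -433783 + ((3969/127 + (1/14 - 6)) + sqrt(-121481)) = -433783 + ((3969/127 - 83/14) + I*sqrt(121481)) = -433783 + (45025/1778 + I*sqrt(121481)) = -771221149/1778 + I*sqrt(121481)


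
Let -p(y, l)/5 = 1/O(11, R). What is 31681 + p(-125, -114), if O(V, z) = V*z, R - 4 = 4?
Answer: 2787923/88 ≈ 31681.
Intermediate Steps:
R = 8 (R = 4 + 4 = 8)
p(y, l) = -5/88 (p(y, l) = -5/(11*8) = -5/88)
31681 + p(-125, -114) = 31681 - 5/88 = 2787923/88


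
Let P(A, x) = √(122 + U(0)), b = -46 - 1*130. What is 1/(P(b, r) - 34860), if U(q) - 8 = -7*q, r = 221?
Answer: -3486/121521947 - √130/1215219470 ≈ -2.8696e-5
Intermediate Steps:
U(q) = 8 - 7*q
b = -176 (b = -46 - 130 = -176)
P(A, x) = √130 (P(A, x) = √(122 + (8 - 7*0)) = √(122 + (8 + 0)) = √(122 + 8) = √130)
1/(P(b, r) - 34860) = 1/(√130 - 34860) = 1/(-34860 + √130)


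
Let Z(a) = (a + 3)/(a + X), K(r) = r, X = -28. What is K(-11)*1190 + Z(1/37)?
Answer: -13548262/1035 ≈ -13090.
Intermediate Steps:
Z(a) = (3 + a)/(-28 + a) (Z(a) = (a + 3)/(a - 28) = (3 + a)/(-28 + a))
K(-11)*1190 + Z(1/37) = -11*1190 + (3 + 1/37)/(-28 + 1/37) = -13090 + (3 + 1/37)/(-28 + 1/37) = -13090 + (112/37)/(-1035/37) = -13090 - 37/1035*112/37 = -13090 - 112/1035 = -13548262/1035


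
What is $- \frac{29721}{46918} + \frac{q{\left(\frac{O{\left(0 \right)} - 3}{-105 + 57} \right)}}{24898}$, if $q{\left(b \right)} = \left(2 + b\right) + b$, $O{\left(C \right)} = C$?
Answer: $- \frac{2959575029}{4672657456} \approx -0.63338$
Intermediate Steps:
$q{\left(b \right)} = 2 + 2 b$
$- \frac{29721}{46918} + \frac{q{\left(\frac{O{\left(0 \right)} - 3}{-105 + 57} \right)}}{24898} = - \frac{29721}{46918} + \frac{2 + 2 \frac{0 - 3}{-105 + 57}}{24898} = \left(-29721\right) \frac{1}{46918} + \left(2 + 2 \left(- \frac{3}{-48}\right)\right) \frac{1}{24898} = - \frac{29721}{46918} + \left(2 + 2 \left(\left(-3\right) \left(- \frac{1}{48}\right)\right)\right) \frac{1}{24898} = - \frac{29721}{46918} + \left(2 + 2 \cdot \frac{1}{16}\right) \frac{1}{24898} = - \frac{29721}{46918} + \left(2 + \frac{1}{8}\right) \frac{1}{24898} = - \frac{29721}{46918} + \frac{17}{8} \cdot \frac{1}{24898} = - \frac{29721}{46918} + \frac{17}{199184} = - \frac{2959575029}{4672657456}$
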